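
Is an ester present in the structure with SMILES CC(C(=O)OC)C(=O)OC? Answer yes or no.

Working along the chain:
  CH(COOCH3): pendant –COOCH3: carbonyl C bonded to C and –OCH3 → ester.
  COOCH3: –C(=O)OCH3: carbonyl C bonded to C and to –OCH3 → ester (not ketone + ether).
The CH(COOCH3) segment supplies the ester: pendant –COOCH3: carbonyl C bonded to C and –OCH3 → ester.

yes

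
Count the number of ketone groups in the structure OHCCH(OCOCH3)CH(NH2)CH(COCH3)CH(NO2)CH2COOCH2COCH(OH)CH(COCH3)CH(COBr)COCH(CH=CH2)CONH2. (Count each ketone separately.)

4

terminal –CHO: carbonyl C bonded to H and C → aldehyde.
pendant –OC(=O)CH3: an acyloxy group → ester.
–NH2 on an sp³ carbon with no adjacent C=O → amine.
pendant –COCH3: carbonyl C bonded to two carbons → ketone.
–NO2 on an sp³ carbon → nitro (the N=O is not a carbonyl).
–C(=O)–O–C with C on the carbonyl side → ester.
–C(=O)– with carbon on both sides → ketone.
–OH on an sp³ carbon → alcohol (secondary).
pendant –COCH3: carbonyl C bonded to two carbons → ketone.
pendant –C(=O)X: carbonyl C bonded to C and halogen → acyl halide.
–C(=O)– with carbon on both sides → ketone.
pendant –CH=CH2: C=C double bond → alkene.
–C(=O)NH2: carbonyl C bonded to C and to N → amide (the N is not a separate amine).
Ketone appears at: CH(COCH3), CO, CH(COCH3), CO → 4.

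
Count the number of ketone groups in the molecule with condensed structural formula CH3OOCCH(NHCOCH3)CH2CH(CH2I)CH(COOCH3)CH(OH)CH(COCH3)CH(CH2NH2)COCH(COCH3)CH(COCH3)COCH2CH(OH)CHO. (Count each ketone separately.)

Reading the structure from left to right:
  CH3OOC: CH3O–C(=O)–: carbonyl C bonded to C and to –OCH3 → ester (not ketone + ether).
  CH(NHCOCH3): pendant –NHC(=O)CH3: N bonded to a carbonyl → amide (not amine).
  CH(CH2I): pendant –CH2X: halogen on sp³ carbon → alkyl halide.
  CH(COOCH3): pendant –COOCH3: carbonyl C bonded to C and –OCH3 → ester.
  CH(OH): –OH on an sp³ carbon → alcohol (secondary).
  CH(COCH3): pendant –COCH3: carbonyl C bonded to two carbons → ketone.
  CH(CH2NH2): pendant –CH2NH2: N on sp³ C, no adjacent C=O → amine.
  CO: –C(=O)– with carbon on both sides → ketone.
  CH(COCH3): pendant –COCH3: carbonyl C bonded to two carbons → ketone.
  CH(COCH3): pendant –COCH3: carbonyl C bonded to two carbons → ketone.
  CO: –C(=O)– with carbon on both sides → ketone.
  CH(OH): –OH on an sp³ carbon → alcohol (secondary).
  CHO: terminal –CHO: carbonyl C bonded to H and C → aldehyde.
Ketone appears at: CH(COCH3), CO, CH(COCH3), CH(COCH3), CO → 5.

5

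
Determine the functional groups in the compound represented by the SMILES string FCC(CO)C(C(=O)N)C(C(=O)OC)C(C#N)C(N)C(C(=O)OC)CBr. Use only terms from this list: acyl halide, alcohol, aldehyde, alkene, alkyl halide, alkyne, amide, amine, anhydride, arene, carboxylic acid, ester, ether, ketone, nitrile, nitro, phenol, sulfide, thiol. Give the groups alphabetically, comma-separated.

Reading the structure from left to right:
  FCH2: halogen on an sp³ carbon → alkyl halide.
  CH(CH2OH): pendant –CH2OH on an sp³ backbone C → alcohol.
  CH(CONH2): pendant –CONH2: carbonyl C bonded to C and N → amide.
  CH(COOCH3): pendant –COOCH3: carbonyl C bonded to C and –OCH3 → ester.
  CH(CN): pendant –C≡N: nitrile.
  CH(NH2): –NH2 on an sp³ carbon with no adjacent C=O → amine.
  CH(COOCH3): pendant –COOCH3: carbonyl C bonded to C and –OCH3 → ester.
  CH2Br: halogen on an sp³ carbon → alkyl halide.

alcohol, alkyl halide, amide, amine, ester, nitrile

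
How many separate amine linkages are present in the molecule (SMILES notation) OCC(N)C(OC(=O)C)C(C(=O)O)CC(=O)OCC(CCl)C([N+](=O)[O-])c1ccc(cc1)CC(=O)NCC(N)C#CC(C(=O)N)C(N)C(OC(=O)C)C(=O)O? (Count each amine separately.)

HO– on an sp³ carbon → alcohol.
–NH2 on an sp³ carbon with no adjacent C=O → amine.
pendant –OC(=O)CH3: an acyloxy group → ester.
pendant –COOH: carbonyl C bonded to C and –OH → carboxylic acid.
–C(=O)–O–C with C on the carbonyl side → ester.
pendant –CH2X: halogen on sp³ carbon → alkyl halide.
–NO2 on an sp³ carbon → nitro (the N=O is not a carbonyl).
para-disubstituted benzene ring → arene.
–C(=O)–N– linkage → amide (the N is not an amine).
–NH2 on an sp³ carbon with no adjacent C=O → amine.
C≡C triple bond → alkyne.
pendant –CONH2: carbonyl C bonded to C and N → amide.
–NH2 on an sp³ carbon with no adjacent C=O → amine.
pendant –OC(=O)CH3: an acyloxy group → ester.
–COOH: carbonyl C bonded to –OH and C → carboxylic acid (the –OH is not a separate alcohol).
Amine appears at: CH(NH2), CH(NH2), CH(NH2) → 3.

3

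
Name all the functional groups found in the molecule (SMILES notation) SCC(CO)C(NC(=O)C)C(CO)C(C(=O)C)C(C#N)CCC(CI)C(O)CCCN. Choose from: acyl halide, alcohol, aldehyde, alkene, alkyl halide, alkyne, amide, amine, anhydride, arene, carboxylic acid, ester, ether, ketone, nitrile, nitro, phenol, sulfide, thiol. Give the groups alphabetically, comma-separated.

alcohol, alkyl halide, amide, amine, ketone, nitrile, thiol

Reading the structure from left to right:
  HSCH2: –SH on an sp³ carbon → thiol.
  CH(CH2OH): pendant –CH2OH on an sp³ backbone C → alcohol.
  CH(NHCOCH3): pendant –NHC(=O)CH3: N bonded to a carbonyl → amide (not amine).
  CH(CH2OH): pendant –CH2OH on an sp³ backbone C → alcohol.
  CH(COCH3): pendant –COCH3: carbonyl C bonded to two carbons → ketone.
  CH(CN): pendant –C≡N: nitrile.
  CH(CH2I): pendant –CH2X: halogen on sp³ carbon → alkyl halide.
  CH(OH): –OH on an sp³ carbon → alcohol (secondary).
  CH2NH2: –NH2 on an sp³ carbon with no adjacent C=O → amine.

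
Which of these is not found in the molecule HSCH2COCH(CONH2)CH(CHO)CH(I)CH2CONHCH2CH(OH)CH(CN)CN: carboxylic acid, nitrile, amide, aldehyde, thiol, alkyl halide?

carboxylic acid

alkyl halide: present (CH(I) — halogen on an sp³ carbon → alkyl halide).
thiol: present (HSCH2 — –SH on an sp³ carbon → thiol).
nitrile: present (CH(CN) — pendant –C≡N: nitrile).
aldehyde: present (CH(CHO) — pendant –CHO: carbonyl C bonded to C and H → aldehyde).
amide: present (CH(CONH2) — pendant –CONH2: carbonyl C bonded to C and N → amide).
carboxylic acid: absent. In each of CH(CONH2) and CH2CONHCH2, the carbonyl is bonded to nitrogen, not to –OH; that is an amide.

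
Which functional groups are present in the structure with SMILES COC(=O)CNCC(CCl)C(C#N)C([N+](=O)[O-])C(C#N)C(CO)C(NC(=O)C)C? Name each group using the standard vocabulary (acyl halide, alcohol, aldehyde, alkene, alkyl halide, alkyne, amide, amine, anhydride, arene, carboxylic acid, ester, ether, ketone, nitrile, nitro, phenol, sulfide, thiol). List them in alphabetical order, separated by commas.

Reading the structure from left to right:
  CH3OOC: CH3O–C(=O)–: carbonyl C bonded to C and to –OCH3 → ester (not ketone + ether).
  CH2NHCH2: C–N–C with sp³ carbons and no adjacent C=O → amine (secondary).
  CH(CH2Cl): pendant –CH2X: halogen on sp³ carbon → alkyl halide.
  CH(CN): pendant –C≡N: nitrile.
  CH(NO2): –NO2 on an sp³ carbon → nitro (the N=O is not a carbonyl).
  CH(CN): pendant –C≡N: nitrile.
  CH(CH2OH): pendant –CH2OH on an sp³ backbone C → alcohol.
  CH(NHCOCH3): pendant –NHC(=O)CH3: N bonded to a carbonyl → amide (not amine).

alcohol, alkyl halide, amide, amine, ester, nitrile, nitro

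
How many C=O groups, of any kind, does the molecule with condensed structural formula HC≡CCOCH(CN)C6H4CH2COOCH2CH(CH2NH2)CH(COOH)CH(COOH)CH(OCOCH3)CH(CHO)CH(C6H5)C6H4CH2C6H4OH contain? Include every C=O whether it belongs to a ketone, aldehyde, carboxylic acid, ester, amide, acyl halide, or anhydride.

6

CO: ketone, 1 C=O (running total 1).
CH2COOCH2: ester, 1 C=O (running total 2).
CH(COOH): carboxylic acid, 1 C=O (running total 3).
CH(COOH): carboxylic acid, 1 C=O (running total 4).
CH(OCOCH3): ester, 1 C=O (running total 5).
CH(CHO): aldehyde, 1 C=O (running total 6).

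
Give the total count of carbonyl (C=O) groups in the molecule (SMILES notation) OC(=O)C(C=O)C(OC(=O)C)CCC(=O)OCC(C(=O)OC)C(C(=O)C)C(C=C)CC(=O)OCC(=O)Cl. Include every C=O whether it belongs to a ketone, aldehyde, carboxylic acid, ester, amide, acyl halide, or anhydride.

HOOC: carboxylic acid, 1 C=O (running total 1).
CH(CHO): aldehyde, 1 C=O (running total 2).
CH(OCOCH3): ester, 1 C=O (running total 3).
CH2COOCH2: ester, 1 C=O (running total 4).
CH(COOCH3): ester, 1 C=O (running total 5).
CH(COCH3): ketone, 1 C=O (running total 6).
CH2COOCH2: ester, 1 C=O (running total 7).
COCl: acyl halide, 1 C=O (running total 8).

8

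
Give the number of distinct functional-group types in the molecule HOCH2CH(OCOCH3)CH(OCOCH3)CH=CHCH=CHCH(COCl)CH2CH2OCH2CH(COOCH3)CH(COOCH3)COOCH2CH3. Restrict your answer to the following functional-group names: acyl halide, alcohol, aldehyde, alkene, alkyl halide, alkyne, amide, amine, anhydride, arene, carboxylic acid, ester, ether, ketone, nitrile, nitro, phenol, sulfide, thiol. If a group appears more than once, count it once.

5

HO– on an sp³ carbon → alcohol.
pendant –OC(=O)CH3: an acyloxy group → ester.
pendant –OC(=O)CH3: an acyloxy group → ester.
C=C double bond → alkene.
C=C double bond → alkene.
pendant –C(=O)X: carbonyl C bonded to C and halogen → acyl halide.
C–O–C with sp³ carbons on both sides and no adjacent C=O → ether.
pendant –COOCH3: carbonyl C bonded to C and –OCH3 → ester.
pendant –COOCH3: carbonyl C bonded to C and –OCH3 → ester.
–C(=O)OCH2CH3: carbonyl C bonded to C and to –OEt → ester.
Distinct types present: acyl halide, alcohol, alkene, ester, ether.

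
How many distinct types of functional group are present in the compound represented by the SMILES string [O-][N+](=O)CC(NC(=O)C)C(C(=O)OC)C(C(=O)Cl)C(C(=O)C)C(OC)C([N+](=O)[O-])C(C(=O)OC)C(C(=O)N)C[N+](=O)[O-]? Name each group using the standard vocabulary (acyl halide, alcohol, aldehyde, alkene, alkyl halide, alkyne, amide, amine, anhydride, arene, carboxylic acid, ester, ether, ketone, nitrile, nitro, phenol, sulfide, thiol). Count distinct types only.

6

–NO2 on carbon → nitro group.
pendant –NHC(=O)CH3: N bonded to a carbonyl → amide (not amine).
pendant –COOCH3: carbonyl C bonded to C and –OCH3 → ester.
pendant –C(=O)X: carbonyl C bonded to C and halogen → acyl halide.
pendant –COCH3: carbonyl C bonded to two carbons → ketone.
pendant –OCH3: C–O–C with sp³ C, no adjacent C=O → ether.
–NO2 on an sp³ carbon → nitro (the N=O is not a carbonyl).
pendant –COOCH3: carbonyl C bonded to C and –OCH3 → ester.
pendant –CONH2: carbonyl C bonded to C and N → amide.
–NO2 on carbon → nitro group.
Distinct types present: acyl halide, amide, ester, ether, ketone, nitro.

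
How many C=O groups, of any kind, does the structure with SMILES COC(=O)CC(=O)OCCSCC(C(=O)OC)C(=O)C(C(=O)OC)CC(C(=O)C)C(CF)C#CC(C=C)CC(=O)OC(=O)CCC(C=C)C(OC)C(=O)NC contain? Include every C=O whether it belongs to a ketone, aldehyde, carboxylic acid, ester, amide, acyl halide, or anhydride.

CH3OOC: ester, 1 C=O (running total 1).
CH2COOCH2: ester, 1 C=O (running total 2).
CH(COOCH3): ester, 1 C=O (running total 3).
CO: ketone, 1 C=O (running total 4).
CH(COOCH3): ester, 1 C=O (running total 5).
CH(COCH3): ketone, 1 C=O (running total 6).
CH2CO-O-COCH2: anhydride, 2 C=O (running total 8).
CONHCH3: amide, 1 C=O (running total 9).

9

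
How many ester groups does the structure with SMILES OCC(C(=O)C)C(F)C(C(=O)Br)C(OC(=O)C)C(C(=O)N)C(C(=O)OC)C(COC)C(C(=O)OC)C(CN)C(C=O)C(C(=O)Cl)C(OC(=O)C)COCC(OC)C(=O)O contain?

4

HO– on an sp³ carbon → alcohol.
pendant –COCH3: carbonyl C bonded to two carbons → ketone.
halogen on an sp³ carbon → alkyl halide.
pendant –C(=O)X: carbonyl C bonded to C and halogen → acyl halide.
pendant –OC(=O)CH3: an acyloxy group → ester.
pendant –CONH2: carbonyl C bonded to C and N → amide.
pendant –COOCH3: carbonyl C bonded to C and –OCH3 → ester.
pendant –CH2OCH3: C–O–C linkage → ether.
pendant –COOCH3: carbonyl C bonded to C and –OCH3 → ester.
pendant –CH2NH2: N on sp³ C, no adjacent C=O → amine.
pendant –CHO: carbonyl C bonded to C and H → aldehyde.
pendant –C(=O)X: carbonyl C bonded to C and halogen → acyl halide.
pendant –OC(=O)CH3: an acyloxy group → ester.
C–O–C with sp³ carbons on both sides and no adjacent C=O → ether.
pendant –OCH3: C–O–C with sp³ C, no adjacent C=O → ether.
–COOH: carbonyl C bonded to –OH and C → carboxylic acid (the –OH is not a separate alcohol).
Ester appears at: CH(OCOCH3), CH(COOCH3), CH(COOCH3), CH(OCOCH3) → 4.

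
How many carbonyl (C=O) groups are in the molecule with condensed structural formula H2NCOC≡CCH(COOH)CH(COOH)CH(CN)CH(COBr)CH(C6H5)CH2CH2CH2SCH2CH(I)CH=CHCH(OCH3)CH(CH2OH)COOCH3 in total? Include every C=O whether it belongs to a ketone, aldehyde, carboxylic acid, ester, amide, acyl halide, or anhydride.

5

H2NCO: amide, 1 C=O (running total 1).
CH(COOH): carboxylic acid, 1 C=O (running total 2).
CH(COOH): carboxylic acid, 1 C=O (running total 3).
CH(COBr): acyl halide, 1 C=O (running total 4).
COOCH3: ester, 1 C=O (running total 5).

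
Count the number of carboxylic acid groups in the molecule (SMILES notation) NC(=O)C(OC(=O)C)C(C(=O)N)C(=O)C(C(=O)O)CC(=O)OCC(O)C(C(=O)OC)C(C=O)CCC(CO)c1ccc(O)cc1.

1

Reading the structure from left to right:
  H2NCO: –C(=O)NH2: carbonyl C bonded to C and to N → amide (the N is not a separate amine).
  CH(OCOCH3): pendant –OC(=O)CH3: an acyloxy group → ester.
  CH(CONH2): pendant –CONH2: carbonyl C bonded to C and N → amide.
  CO: –C(=O)– with carbon on both sides → ketone.
  CH(COOH): pendant –COOH: carbonyl C bonded to C and –OH → carboxylic acid.
  CH2COOCH2: –C(=O)–O–C with C on the carbonyl side → ester.
  CH(OH): –OH on an sp³ carbon → alcohol (secondary).
  CH(COOCH3): pendant –COOCH3: carbonyl C bonded to C and –OCH3 → ester.
  CH(CHO): pendant –CHO: carbonyl C bonded to C and H → aldehyde.
  CH(CH2OH): pendant –CH2OH on an sp³ backbone C → alcohol.
  C6H4OH: –OH attached directly to an aromatic ring → phenol (not alcohol); the ring itself is an arene.
Carboxylic acid appears at: CH(COOH) → 1.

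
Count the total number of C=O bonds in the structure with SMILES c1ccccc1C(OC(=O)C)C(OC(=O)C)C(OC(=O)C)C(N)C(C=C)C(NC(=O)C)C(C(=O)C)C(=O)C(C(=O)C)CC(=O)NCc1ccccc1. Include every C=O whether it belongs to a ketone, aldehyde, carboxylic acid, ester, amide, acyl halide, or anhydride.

8

CH(OCOCH3): ester, 1 C=O (running total 1).
CH(OCOCH3): ester, 1 C=O (running total 2).
CH(OCOCH3): ester, 1 C=O (running total 3).
CH(NHCOCH3): amide, 1 C=O (running total 4).
CH(COCH3): ketone, 1 C=O (running total 5).
CO: ketone, 1 C=O (running total 6).
CH(COCH3): ketone, 1 C=O (running total 7).
CH2CONHCH2: amide, 1 C=O (running total 8).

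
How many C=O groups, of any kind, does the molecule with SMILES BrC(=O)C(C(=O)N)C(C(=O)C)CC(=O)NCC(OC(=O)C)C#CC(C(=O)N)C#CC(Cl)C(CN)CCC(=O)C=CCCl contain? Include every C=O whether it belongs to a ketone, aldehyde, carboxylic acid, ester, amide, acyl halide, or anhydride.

7

BrCO: acyl halide, 1 C=O (running total 1).
CH(CONH2): amide, 1 C=O (running total 2).
CH(COCH3): ketone, 1 C=O (running total 3).
CH2CONHCH2: amide, 1 C=O (running total 4).
CH(OCOCH3): ester, 1 C=O (running total 5).
CH(CONH2): amide, 1 C=O (running total 6).
CO: ketone, 1 C=O (running total 7).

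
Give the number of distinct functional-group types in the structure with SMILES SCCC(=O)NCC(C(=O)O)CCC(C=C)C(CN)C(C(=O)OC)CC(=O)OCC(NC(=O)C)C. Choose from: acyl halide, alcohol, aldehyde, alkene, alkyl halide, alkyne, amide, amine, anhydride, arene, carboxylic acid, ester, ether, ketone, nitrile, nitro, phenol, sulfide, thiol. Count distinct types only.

Taking each segment in turn:
  HSCH2: –SH on an sp³ carbon → thiol.
  CH2CONHCH2: –C(=O)–N– linkage → amide (the N is not an amine).
  CH(COOH): pendant –COOH: carbonyl C bonded to C and –OH → carboxylic acid.
  CH(CH=CH2): pendant –CH=CH2: C=C double bond → alkene.
  CH(CH2NH2): pendant –CH2NH2: N on sp³ C, no adjacent C=O → amine.
  CH(COOCH3): pendant –COOCH3: carbonyl C bonded to C and –OCH3 → ester.
  CH2COOCH2: –C(=O)–O–C with C on the carbonyl side → ester.
  CH(NHCOCH3): pendant –NHC(=O)CH3: N bonded to a carbonyl → amide (not amine).
Distinct types present: alkene, amide, amine, carboxylic acid, ester, thiol.

6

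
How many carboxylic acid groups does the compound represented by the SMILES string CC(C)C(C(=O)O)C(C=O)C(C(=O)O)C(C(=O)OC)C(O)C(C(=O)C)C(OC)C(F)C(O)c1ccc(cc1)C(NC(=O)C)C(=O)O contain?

Working along the chain:
  CH(COOH): pendant –COOH: carbonyl C bonded to C and –OH → carboxylic acid.
  CH(CHO): pendant –CHO: carbonyl C bonded to C and H → aldehyde.
  CH(COOH): pendant –COOH: carbonyl C bonded to C and –OH → carboxylic acid.
  CH(COOCH3): pendant –COOCH3: carbonyl C bonded to C and –OCH3 → ester.
  CH(OH): –OH on an sp³ carbon → alcohol (secondary).
  CH(COCH3): pendant –COCH3: carbonyl C bonded to two carbons → ketone.
  CH(OCH3): pendant –OCH3: C–O–C with sp³ C, no adjacent C=O → ether.
  CH(F): halogen on an sp³ carbon → alkyl halide.
  CH(OH): –OH on an sp³ carbon → alcohol (secondary).
  C6H4: para-disubstituted benzene ring → arene.
  CH(NHCOCH3): pendant –NHC(=O)CH3: N bonded to a carbonyl → amide (not amine).
  COOH: –COOH: carbonyl C bonded to –OH and C → carboxylic acid (the –OH is not a separate alcohol).
Carboxylic acid appears at: CH(COOH), CH(COOH), COOH → 3.

3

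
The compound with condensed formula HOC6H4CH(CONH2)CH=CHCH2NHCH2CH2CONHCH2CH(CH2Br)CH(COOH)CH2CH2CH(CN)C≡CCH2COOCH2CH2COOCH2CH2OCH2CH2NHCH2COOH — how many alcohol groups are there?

0

Taking each segment in turn:
  HOC6H4: –OH attached directly to an aromatic ring → phenol (not alcohol); the ring itself is an arene.
  CH(CONH2): pendant –CONH2: carbonyl C bonded to C and N → amide.
  CH=CH: C=C double bond → alkene.
  CH2NHCH2: C–N–C with sp³ carbons and no adjacent C=O → amine (secondary).
  CH2CONHCH2: –C(=O)–N– linkage → amide (the N is not an amine).
  CH(CH2Br): pendant –CH2X: halogen on sp³ carbon → alkyl halide.
  CH(COOH): pendant –COOH: carbonyl C bonded to C and –OH → carboxylic acid.
  CH(CN): pendant –C≡N: nitrile.
  C≡C: C≡C triple bond → alkyne.
  CH2COOCH2: –C(=O)–O–C with C on the carbonyl side → ester.
  CH2COOCH2: –C(=O)–O–C with C on the carbonyl side → ester.
  CH2OCH2: C–O–C with sp³ carbons on both sides and no adjacent C=O → ether.
  CH2NHCH2: C–N–C with sp³ carbons and no adjacent C=O → amine (secondary).
  COOH: –COOH: carbonyl C bonded to –OH and C → carboxylic acid (the –OH is not a separate alcohol).
No segment is a alcohol: HOC6H4 is arene/phenol, not alcohol; CH(COOH) is carboxylic acid, not alcohol; CH2OCH2 is ether, not alcohol. → 0.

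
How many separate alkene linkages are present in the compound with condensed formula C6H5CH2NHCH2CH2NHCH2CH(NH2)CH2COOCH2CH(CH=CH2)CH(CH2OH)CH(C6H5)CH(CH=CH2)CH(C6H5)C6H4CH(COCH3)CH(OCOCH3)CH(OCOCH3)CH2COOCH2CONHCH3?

2

Working along the chain:
  C6H5: C6H5– phenyl ring → arene.
  CH2NHCH2: C–N–C with sp³ carbons and no adjacent C=O → amine (secondary).
  CH2NHCH2: C–N–C with sp³ carbons and no adjacent C=O → amine (secondary).
  CH(NH2): –NH2 on an sp³ carbon with no adjacent C=O → amine.
  CH2COOCH2: –C(=O)–O–C with C on the carbonyl side → ester.
  CH(CH=CH2): pendant –CH=CH2: C=C double bond → alkene.
  CH(CH2OH): pendant –CH2OH on an sp³ backbone C → alcohol.
  CH(C6H5): pendant –C6H5: benzene ring → arene.
  CH(CH=CH2): pendant –CH=CH2: C=C double bond → alkene.
  CH(C6H5): pendant –C6H5: benzene ring → arene.
  C6H4: para-disubstituted benzene ring → arene.
  CH(COCH3): pendant –COCH3: carbonyl C bonded to two carbons → ketone.
  CH(OCOCH3): pendant –OC(=O)CH3: an acyloxy group → ester.
  CH(OCOCH3): pendant –OC(=O)CH3: an acyloxy group → ester.
  CH2COOCH2: –C(=O)–O–C with C on the carbonyl side → ester.
  CONHCH3: –C(=O)NHCH3: carbonyl C bonded to C and to N → amide (the N is not an amine).
Alkene appears at: CH(CH=CH2), CH(CH=CH2) → 2.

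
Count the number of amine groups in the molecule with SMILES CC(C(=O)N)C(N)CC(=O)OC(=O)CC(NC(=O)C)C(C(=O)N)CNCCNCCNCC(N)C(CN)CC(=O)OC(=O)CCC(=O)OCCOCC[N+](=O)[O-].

Taking each segment in turn:
  CH(CONH2): pendant –CONH2: carbonyl C bonded to C and N → amide.
  CH(NH2): –NH2 on an sp³ carbon with no adjacent C=O → amine.
  CH2CO-O-COCH2: two acyl groups sharing one oxygen, –C(=O)–O–C(=O)– → anhydride.
  CH(NHCOCH3): pendant –NHC(=O)CH3: N bonded to a carbonyl → amide (not amine).
  CH(CONH2): pendant –CONH2: carbonyl C bonded to C and N → amide.
  CH2NHCH2: C–N–C with sp³ carbons and no adjacent C=O → amine (secondary).
  CH2NHCH2: C–N–C with sp³ carbons and no adjacent C=O → amine (secondary).
  CH2NHCH2: C–N–C with sp³ carbons and no adjacent C=O → amine (secondary).
  CH(NH2): –NH2 on an sp³ carbon with no adjacent C=O → amine.
  CH(CH2NH2): pendant –CH2NH2: N on sp³ C, no adjacent C=O → amine.
  CH2CO-O-COCH2: two acyl groups sharing one oxygen, –C(=O)–O–C(=O)– → anhydride.
  CH2COOCH2: –C(=O)–O–C with C on the carbonyl side → ester.
  CH2OCH2: C–O–C with sp³ carbons on both sides and no adjacent C=O → ether.
  CH2NO2: –NO2 on carbon → nitro group.
Amine appears at: CH(NH2), CH2NHCH2, CH2NHCH2, CH2NHCH2, CH(NH2), CH(CH2NH2) → 6.

6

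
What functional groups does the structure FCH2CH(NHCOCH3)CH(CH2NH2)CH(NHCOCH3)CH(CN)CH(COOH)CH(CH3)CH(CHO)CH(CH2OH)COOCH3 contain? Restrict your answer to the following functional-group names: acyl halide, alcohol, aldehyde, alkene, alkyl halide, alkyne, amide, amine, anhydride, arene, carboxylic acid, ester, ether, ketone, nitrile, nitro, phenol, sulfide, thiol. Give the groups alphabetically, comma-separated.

Working along the chain:
  FCH2: halogen on an sp³ carbon → alkyl halide.
  CH(NHCOCH3): pendant –NHC(=O)CH3: N bonded to a carbonyl → amide (not amine).
  CH(CH2NH2): pendant –CH2NH2: N on sp³ C, no adjacent C=O → amine.
  CH(NHCOCH3): pendant –NHC(=O)CH3: N bonded to a carbonyl → amide (not amine).
  CH(CN): pendant –C≡N: nitrile.
  CH(COOH): pendant –COOH: carbonyl C bonded to C and –OH → carboxylic acid.
  CH(CHO): pendant –CHO: carbonyl C bonded to C and H → aldehyde.
  CH(CH2OH): pendant –CH2OH on an sp³ backbone C → alcohol.
  COOCH3: –C(=O)OCH3: carbonyl C bonded to C and to –OCH3 → ester (not ketone + ether).

alcohol, aldehyde, alkyl halide, amide, amine, carboxylic acid, ester, nitrile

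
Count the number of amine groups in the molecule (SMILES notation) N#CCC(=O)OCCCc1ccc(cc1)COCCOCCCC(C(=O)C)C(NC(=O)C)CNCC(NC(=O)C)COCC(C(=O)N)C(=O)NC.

Reading the structure from left to right:
  N≡C: N≡C–: carbon triple-bonded to nitrogen → nitrile.
  CH2COOCH2: –C(=O)–O–C with C on the carbonyl side → ester.
  C6H4: para-disubstituted benzene ring → arene.
  CH2OCH2: C–O–C with sp³ carbons on both sides and no adjacent C=O → ether.
  CH2OCH2: C–O–C with sp³ carbons on both sides and no adjacent C=O → ether.
  CH(COCH3): pendant –COCH3: carbonyl C bonded to two carbons → ketone.
  CH(NHCOCH3): pendant –NHC(=O)CH3: N bonded to a carbonyl → amide (not amine).
  CH2NHCH2: C–N–C with sp³ carbons and no adjacent C=O → amine (secondary).
  CH(NHCOCH3): pendant –NHC(=O)CH3: N bonded to a carbonyl → amide (not amine).
  CH2OCH2: C–O–C with sp³ carbons on both sides and no adjacent C=O → ether.
  CH(CONH2): pendant –CONH2: carbonyl C bonded to C and N → amide.
  CONHCH3: –C(=O)NHCH3: carbonyl C bonded to C and to N → amide (the N is not an amine).
Amine appears at: CH2NHCH2 → 1.

1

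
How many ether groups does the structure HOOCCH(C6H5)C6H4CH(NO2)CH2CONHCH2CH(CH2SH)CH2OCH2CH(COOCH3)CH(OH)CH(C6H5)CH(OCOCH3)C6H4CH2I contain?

Working along the chain:
  HOOC: –COOH: carbonyl C bonded to –OH and C → carboxylic acid (the –OH is not a separate alcohol).
  CH(C6H5): pendant –C6H5: benzene ring → arene.
  C6H4: para-disubstituted benzene ring → arene.
  CH(NO2): –NO2 on an sp³ carbon → nitro (the N=O is not a carbonyl).
  CH2CONHCH2: –C(=O)–N– linkage → amide (the N is not an amine).
  CH(CH2SH): pendant –CH2SH → thiol.
  CH2OCH2: C–O–C with sp³ carbons on both sides and no adjacent C=O → ether.
  CH(COOCH3): pendant –COOCH3: carbonyl C bonded to C and –OCH3 → ester.
  CH(OH): –OH on an sp³ carbon → alcohol (secondary).
  CH(C6H5): pendant –C6H5: benzene ring → arene.
  CH(OCOCH3): pendant –OC(=O)CH3: an acyloxy group → ester.
  C6H4: para-disubstituted benzene ring → arene.
  CH2I: halogen on an sp³ carbon → alkyl halide.
Ether appears at: CH2OCH2 → 1.

1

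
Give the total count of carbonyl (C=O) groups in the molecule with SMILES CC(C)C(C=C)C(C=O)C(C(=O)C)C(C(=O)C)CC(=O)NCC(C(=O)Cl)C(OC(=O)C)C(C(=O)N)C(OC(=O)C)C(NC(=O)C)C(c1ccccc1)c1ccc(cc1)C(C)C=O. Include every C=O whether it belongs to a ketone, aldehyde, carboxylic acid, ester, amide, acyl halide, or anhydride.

CH(CHO): aldehyde, 1 C=O (running total 1).
CH(COCH3): ketone, 1 C=O (running total 2).
CH(COCH3): ketone, 1 C=O (running total 3).
CH2CONHCH2: amide, 1 C=O (running total 4).
CH(COCl): acyl halide, 1 C=O (running total 5).
CH(OCOCH3): ester, 1 C=O (running total 6).
CH(CONH2): amide, 1 C=O (running total 7).
CH(OCOCH3): ester, 1 C=O (running total 8).
CH(NHCOCH3): amide, 1 C=O (running total 9).
CHO: aldehyde, 1 C=O (running total 10).

10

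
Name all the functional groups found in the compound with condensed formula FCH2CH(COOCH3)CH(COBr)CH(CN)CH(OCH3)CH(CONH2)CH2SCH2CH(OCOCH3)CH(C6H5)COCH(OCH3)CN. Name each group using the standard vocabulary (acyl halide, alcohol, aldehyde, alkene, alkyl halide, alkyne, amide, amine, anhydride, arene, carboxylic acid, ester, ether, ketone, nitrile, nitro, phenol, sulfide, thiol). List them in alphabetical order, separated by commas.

halogen on an sp³ carbon → alkyl halide.
pendant –COOCH3: carbonyl C bonded to C and –OCH3 → ester.
pendant –C(=O)X: carbonyl C bonded to C and halogen → acyl halide.
pendant –C≡N: nitrile.
pendant –OCH3: C–O–C with sp³ C, no adjacent C=O → ether.
pendant –CONH2: carbonyl C bonded to C and N → amide.
C–S–C linkage → sulfide (thioether).
pendant –OC(=O)CH3: an acyloxy group → ester.
pendant –C6H5: benzene ring → arene.
–C(=O)– with carbon on both sides → ketone.
pendant –OCH3: C–O–C with sp³ C, no adjacent C=O → ether.
–C≡N: carbon triple-bonded to nitrogen → nitrile.

acyl halide, alkyl halide, amide, arene, ester, ether, ketone, nitrile, sulfide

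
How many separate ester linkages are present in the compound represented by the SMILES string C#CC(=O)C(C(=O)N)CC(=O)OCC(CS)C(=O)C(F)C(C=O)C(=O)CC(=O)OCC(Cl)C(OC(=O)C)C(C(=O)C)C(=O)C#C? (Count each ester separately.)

3

C≡C triple bond → alkyne.
–C(=O)– with carbon on both sides → ketone.
pendant –CONH2: carbonyl C bonded to C and N → amide.
–C(=O)–O–C with C on the carbonyl side → ester.
pendant –CH2SH → thiol.
–C(=O)– with carbon on both sides → ketone.
halogen on an sp³ carbon → alkyl halide.
pendant –CHO: carbonyl C bonded to C and H → aldehyde.
–C(=O)– with carbon on both sides → ketone.
–C(=O)–O–C with C on the carbonyl side → ester.
halogen on an sp³ carbon → alkyl halide.
pendant –OC(=O)CH3: an acyloxy group → ester.
pendant –COCH3: carbonyl C bonded to two carbons → ketone.
–C(=O)– with carbon on both sides → ketone.
C≡C triple bond → alkyne.
Ester appears at: CH2COOCH2, CH2COOCH2, CH(OCOCH3) → 3.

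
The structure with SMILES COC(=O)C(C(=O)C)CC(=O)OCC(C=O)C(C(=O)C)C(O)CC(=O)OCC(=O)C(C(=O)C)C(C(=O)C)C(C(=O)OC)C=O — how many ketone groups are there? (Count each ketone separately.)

Working along the chain:
  CH3OOC: CH3O–C(=O)–: carbonyl C bonded to C and to –OCH3 → ester (not ketone + ether).
  CH(COCH3): pendant –COCH3: carbonyl C bonded to two carbons → ketone.
  CH2COOCH2: –C(=O)–O–C with C on the carbonyl side → ester.
  CH(CHO): pendant –CHO: carbonyl C bonded to C and H → aldehyde.
  CH(COCH3): pendant –COCH3: carbonyl C bonded to two carbons → ketone.
  CH(OH): –OH on an sp³ carbon → alcohol (secondary).
  CH2COOCH2: –C(=O)–O–C with C on the carbonyl side → ester.
  CO: –C(=O)– with carbon on both sides → ketone.
  CH(COCH3): pendant –COCH3: carbonyl C bonded to two carbons → ketone.
  CH(COCH3): pendant –COCH3: carbonyl C bonded to two carbons → ketone.
  CH(COOCH3): pendant –COOCH3: carbonyl C bonded to C and –OCH3 → ester.
  CHO: terminal –CHO: carbonyl C bonded to H and C → aldehyde.
Ketone appears at: CH(COCH3), CH(COCH3), CO, CH(COCH3), CH(COCH3) → 5.

5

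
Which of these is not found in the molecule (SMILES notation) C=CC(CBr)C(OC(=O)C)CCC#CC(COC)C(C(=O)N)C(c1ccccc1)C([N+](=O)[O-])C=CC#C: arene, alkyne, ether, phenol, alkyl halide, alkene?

alkyl halide: present (CH(CH2Br) — pendant –CH2X: halogen on sp³ carbon → alkyl halide).
alkene: present (CH2=CH — C=C double bond → alkene).
ether: present (CH(CH2OCH3) — pendant –CH2OCH3: C–O–C linkage → ether).
alkyne: present (C≡C — C≡C triple bond → alkyne).
arene: present (CH(C6H5) — pendant –C6H5: benzene ring → arene).
phenol: no segment matches this pattern.

phenol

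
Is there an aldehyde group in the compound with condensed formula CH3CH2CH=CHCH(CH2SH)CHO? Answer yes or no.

yes

Taking each segment in turn:
  CH=CH: C=C double bond → alkene.
  CH(CH2SH): pendant –CH2SH → thiol.
  CHO: terminal –CHO: carbonyl C bonded to H and C → aldehyde.
The CHO segment supplies the aldehyde: terminal –CHO: carbonyl C bonded to H and C → aldehyde.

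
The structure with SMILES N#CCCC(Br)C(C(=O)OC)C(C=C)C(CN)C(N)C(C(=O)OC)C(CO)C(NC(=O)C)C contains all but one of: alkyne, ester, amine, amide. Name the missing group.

alkyne

amide: present (CH(NHCOCH3) — pendant –NHC(=O)CH3: N bonded to a carbonyl → amide (not amine)).
ester: present (CH(COOCH3) — pendant –COOCH3: carbonyl C bonded to C and –OCH3 → ester).
amine: present (CH(CH2NH2) — pendant –CH2NH2: N on sp³ C, no adjacent C=O → amine).
alkyne: absent. In N≡C, the triple bond is C≡N, not C≡C, so it is a nitrile.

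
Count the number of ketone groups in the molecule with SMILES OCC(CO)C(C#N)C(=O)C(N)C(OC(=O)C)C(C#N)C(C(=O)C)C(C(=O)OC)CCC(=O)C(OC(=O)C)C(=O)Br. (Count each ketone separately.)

Taking each segment in turn:
  HOCH2: HO– on an sp³ carbon → alcohol.
  CH(CH2OH): pendant –CH2OH on an sp³ backbone C → alcohol.
  CH(CN): pendant –C≡N: nitrile.
  CO: –C(=O)– with carbon on both sides → ketone.
  CH(NH2): –NH2 on an sp³ carbon with no adjacent C=O → amine.
  CH(OCOCH3): pendant –OC(=O)CH3: an acyloxy group → ester.
  CH(CN): pendant –C≡N: nitrile.
  CH(COCH3): pendant –COCH3: carbonyl C bonded to two carbons → ketone.
  CH(COOCH3): pendant –COOCH3: carbonyl C bonded to C and –OCH3 → ester.
  CO: –C(=O)– with carbon on both sides → ketone.
  CH(OCOCH3): pendant –OC(=O)CH3: an acyloxy group → ester.
  COBr: –C(=O)Br: carbonyl C bonded to C and to a halogen → acyl halide (not alkyl halide).
Ketone appears at: CO, CH(COCH3), CO → 3.

3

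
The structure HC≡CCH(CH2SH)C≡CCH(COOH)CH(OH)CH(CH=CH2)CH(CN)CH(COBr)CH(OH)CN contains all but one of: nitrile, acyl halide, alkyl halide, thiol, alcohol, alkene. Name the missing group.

acyl halide: present (CH(COBr) — pendant –C(=O)X: carbonyl C bonded to C and halogen → acyl halide).
alcohol: present (CH(OH) — –OH on an sp³ carbon → alcohol (secondary)).
nitrile: present (CH(CN) — pendant –C≡N: nitrile).
alkene: present (CH(CH=CH2) — pendant –CH=CH2: C=C double bond → alkene).
thiol: present (CH(CH2SH) — pendant –CH2SH → thiol).
alkyl halide: absent. In CH(COBr), the halogen is on a carbonyl carbon, which makes it an acyl halide, not an alkyl halide.

alkyl halide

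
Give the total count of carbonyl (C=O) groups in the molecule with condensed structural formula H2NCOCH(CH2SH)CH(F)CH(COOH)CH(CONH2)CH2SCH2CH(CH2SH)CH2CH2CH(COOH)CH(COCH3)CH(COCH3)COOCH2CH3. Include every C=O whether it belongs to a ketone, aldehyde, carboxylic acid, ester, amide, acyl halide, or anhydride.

7

H2NCO: amide, 1 C=O (running total 1).
CH(COOH): carboxylic acid, 1 C=O (running total 2).
CH(CONH2): amide, 1 C=O (running total 3).
CH(COOH): carboxylic acid, 1 C=O (running total 4).
CH(COCH3): ketone, 1 C=O (running total 5).
CH(COCH3): ketone, 1 C=O (running total 6).
COOCH2CH3: ester, 1 C=O (running total 7).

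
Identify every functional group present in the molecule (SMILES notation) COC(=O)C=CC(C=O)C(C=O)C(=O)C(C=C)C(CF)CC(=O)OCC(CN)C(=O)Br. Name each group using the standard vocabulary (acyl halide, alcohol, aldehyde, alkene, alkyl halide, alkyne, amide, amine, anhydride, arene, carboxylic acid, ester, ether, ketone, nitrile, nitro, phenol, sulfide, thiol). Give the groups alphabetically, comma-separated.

acyl halide, aldehyde, alkene, alkyl halide, amine, ester, ketone

Working along the chain:
  CH3OOC: CH3O–C(=O)–: carbonyl C bonded to C and to –OCH3 → ester (not ketone + ether).
  CH=CH: C=C double bond → alkene.
  CH(CHO): pendant –CHO: carbonyl C bonded to C and H → aldehyde.
  CH(CHO): pendant –CHO: carbonyl C bonded to C and H → aldehyde.
  CO: –C(=O)– with carbon on both sides → ketone.
  CH(CH=CH2): pendant –CH=CH2: C=C double bond → alkene.
  CH(CH2F): pendant –CH2X: halogen on sp³ carbon → alkyl halide.
  CH2COOCH2: –C(=O)–O–C with C on the carbonyl side → ester.
  CH(CH2NH2): pendant –CH2NH2: N on sp³ C, no adjacent C=O → amine.
  COBr: –C(=O)Br: carbonyl C bonded to C and to a halogen → acyl halide (not alkyl halide).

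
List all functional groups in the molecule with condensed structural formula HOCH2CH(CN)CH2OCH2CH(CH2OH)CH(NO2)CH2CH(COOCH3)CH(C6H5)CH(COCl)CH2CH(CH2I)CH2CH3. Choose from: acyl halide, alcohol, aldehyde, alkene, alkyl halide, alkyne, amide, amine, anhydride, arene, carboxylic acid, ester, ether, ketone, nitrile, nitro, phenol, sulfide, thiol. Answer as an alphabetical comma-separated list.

acyl halide, alcohol, alkyl halide, arene, ester, ether, nitrile, nitro

HO– on an sp³ carbon → alcohol.
pendant –C≡N: nitrile.
C–O–C with sp³ carbons on both sides and no adjacent C=O → ether.
pendant –CH2OH on an sp³ backbone C → alcohol.
–NO2 on an sp³ carbon → nitro (the N=O is not a carbonyl).
pendant –COOCH3: carbonyl C bonded to C and –OCH3 → ester.
pendant –C6H5: benzene ring → arene.
pendant –C(=O)X: carbonyl C bonded to C and halogen → acyl halide.
pendant –CH2X: halogen on sp³ carbon → alkyl halide.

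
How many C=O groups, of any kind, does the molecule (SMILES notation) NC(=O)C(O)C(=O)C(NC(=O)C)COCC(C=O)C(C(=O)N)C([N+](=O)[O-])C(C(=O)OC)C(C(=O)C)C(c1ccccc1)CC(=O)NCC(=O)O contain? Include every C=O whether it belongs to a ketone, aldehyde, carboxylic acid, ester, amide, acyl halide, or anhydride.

H2NCO: amide, 1 C=O (running total 1).
CO: ketone, 1 C=O (running total 2).
CH(NHCOCH3): amide, 1 C=O (running total 3).
CH(CHO): aldehyde, 1 C=O (running total 4).
CH(CONH2): amide, 1 C=O (running total 5).
CH(COOCH3): ester, 1 C=O (running total 6).
CH(COCH3): ketone, 1 C=O (running total 7).
CH2CONHCH2: amide, 1 C=O (running total 8).
COOH: carboxylic acid, 1 C=O (running total 9).

9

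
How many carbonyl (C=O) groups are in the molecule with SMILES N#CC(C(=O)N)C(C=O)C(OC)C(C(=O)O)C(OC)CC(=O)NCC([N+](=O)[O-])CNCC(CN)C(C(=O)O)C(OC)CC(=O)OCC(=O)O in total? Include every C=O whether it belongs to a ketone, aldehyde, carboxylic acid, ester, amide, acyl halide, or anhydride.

7

CH(CONH2): amide, 1 C=O (running total 1).
CH(CHO): aldehyde, 1 C=O (running total 2).
CH(COOH): carboxylic acid, 1 C=O (running total 3).
CH2CONHCH2: amide, 1 C=O (running total 4).
CH(COOH): carboxylic acid, 1 C=O (running total 5).
CH2COOCH2: ester, 1 C=O (running total 6).
COOH: carboxylic acid, 1 C=O (running total 7).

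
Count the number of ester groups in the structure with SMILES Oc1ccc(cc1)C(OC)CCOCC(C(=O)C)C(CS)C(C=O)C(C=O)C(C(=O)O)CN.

0

Taking each segment in turn:
  HOC6H4: –OH attached directly to an aromatic ring → phenol (not alcohol); the ring itself is an arene.
  CH(OCH3): pendant –OCH3: C–O–C with sp³ C, no adjacent C=O → ether.
  CH2OCH2: C–O–C with sp³ carbons on both sides and no adjacent C=O → ether.
  CH(COCH3): pendant –COCH3: carbonyl C bonded to two carbons → ketone.
  CH(CH2SH): pendant –CH2SH → thiol.
  CH(CHO): pendant –CHO: carbonyl C bonded to C and H → aldehyde.
  CH(CHO): pendant –CHO: carbonyl C bonded to C and H → aldehyde.
  CH(COOH): pendant –COOH: carbonyl C bonded to C and –OH → carboxylic acid.
  CH2NH2: –NH2 on an sp³ carbon with no adjacent C=O → amine.
No segment is a ester: CH(OCH3) is ether, not ester; CH2OCH2 is ether, not ester; CH(COCH3) is ketone, not ester. → 0.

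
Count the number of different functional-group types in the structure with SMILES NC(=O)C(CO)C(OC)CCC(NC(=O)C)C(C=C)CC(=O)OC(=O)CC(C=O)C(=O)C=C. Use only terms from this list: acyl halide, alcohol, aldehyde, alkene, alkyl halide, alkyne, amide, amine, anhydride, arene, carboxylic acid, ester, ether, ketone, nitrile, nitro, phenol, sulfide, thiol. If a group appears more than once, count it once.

7

Working along the chain:
  H2NCO: –C(=O)NH2: carbonyl C bonded to C and to N → amide (the N is not a separate amine).
  CH(CH2OH): pendant –CH2OH on an sp³ backbone C → alcohol.
  CH(OCH3): pendant –OCH3: C–O–C with sp³ C, no adjacent C=O → ether.
  CH(NHCOCH3): pendant –NHC(=O)CH3: N bonded to a carbonyl → amide (not amine).
  CH(CH=CH2): pendant –CH=CH2: C=C double bond → alkene.
  CH2CO-O-COCH2: two acyl groups sharing one oxygen, –C(=O)–O–C(=O)– → anhydride.
  CH(CHO): pendant –CHO: carbonyl C bonded to C and H → aldehyde.
  CO: –C(=O)– with carbon on both sides → ketone.
  CH=CH2: C=C double bond → alkene.
Distinct types present: alcohol, aldehyde, alkene, amide, anhydride, ether, ketone.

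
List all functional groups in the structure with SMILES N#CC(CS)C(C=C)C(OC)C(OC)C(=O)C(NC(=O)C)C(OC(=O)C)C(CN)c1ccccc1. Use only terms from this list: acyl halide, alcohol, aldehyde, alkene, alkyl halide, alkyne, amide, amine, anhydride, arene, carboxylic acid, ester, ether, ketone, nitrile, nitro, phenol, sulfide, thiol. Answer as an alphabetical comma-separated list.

alkene, amide, amine, arene, ester, ether, ketone, nitrile, thiol

Working along the chain:
  N≡C: N≡C–: carbon triple-bonded to nitrogen → nitrile.
  CH(CH2SH): pendant –CH2SH → thiol.
  CH(CH=CH2): pendant –CH=CH2: C=C double bond → alkene.
  CH(OCH3): pendant –OCH3: C–O–C with sp³ C, no adjacent C=O → ether.
  CH(OCH3): pendant –OCH3: C–O–C with sp³ C, no adjacent C=O → ether.
  CO: –C(=O)– with carbon on both sides → ketone.
  CH(NHCOCH3): pendant –NHC(=O)CH3: N bonded to a carbonyl → amide (not amine).
  CH(OCOCH3): pendant –OC(=O)CH3: an acyloxy group → ester.
  CH(CH2NH2): pendant –CH2NH2: N on sp³ C, no adjacent C=O → amine.
  C6H5: –C6H5 phenyl ring → arene.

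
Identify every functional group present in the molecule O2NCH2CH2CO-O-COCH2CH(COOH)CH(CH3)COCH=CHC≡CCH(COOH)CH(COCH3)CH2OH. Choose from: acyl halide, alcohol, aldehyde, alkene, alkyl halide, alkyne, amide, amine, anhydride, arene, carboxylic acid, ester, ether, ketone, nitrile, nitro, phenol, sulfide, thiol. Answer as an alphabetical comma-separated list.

alcohol, alkene, alkyne, anhydride, carboxylic acid, ketone, nitro

–NO2 on carbon → nitro group.
two acyl groups sharing one oxygen, –C(=O)–O–C(=O)– → anhydride.
pendant –COOH: carbonyl C bonded to C and –OH → carboxylic acid.
–C(=O)– with carbon on both sides → ketone.
C=C double bond → alkene.
C≡C triple bond → alkyne.
pendant –COOH: carbonyl C bonded to C and –OH → carboxylic acid.
pendant –COCH3: carbonyl C bonded to two carbons → ketone.
–OH on an sp³ carbon → alcohol.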